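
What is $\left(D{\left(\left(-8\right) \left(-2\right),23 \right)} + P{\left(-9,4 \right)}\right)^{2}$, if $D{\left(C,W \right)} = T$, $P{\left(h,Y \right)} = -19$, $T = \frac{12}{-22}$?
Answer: $\frac{46225}{121} \approx 382.02$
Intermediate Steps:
$T = - \frac{6}{11}$ ($T = 12 \left(- \frac{1}{22}\right) = - \frac{6}{11} \approx -0.54545$)
$D{\left(C,W \right)} = - \frac{6}{11}$
$\left(D{\left(\left(-8\right) \left(-2\right),23 \right)} + P{\left(-9,4 \right)}\right)^{2} = \left(- \frac{6}{11} - 19\right)^{2} = \left(- \frac{215}{11}\right)^{2} = \frac{46225}{121}$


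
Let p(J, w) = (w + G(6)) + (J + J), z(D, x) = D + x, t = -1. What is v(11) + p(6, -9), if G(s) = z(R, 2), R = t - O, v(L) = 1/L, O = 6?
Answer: -21/11 ≈ -1.9091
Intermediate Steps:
R = -7 (R = -1 - 1*6 = -1 - 6 = -7)
G(s) = -5 (G(s) = -7 + 2 = -5)
p(J, w) = -5 + w + 2*J (p(J, w) = (w - 5) + (J + J) = (-5 + w) + 2*J = -5 + w + 2*J)
v(11) + p(6, -9) = 1/11 + (-5 - 9 + 2*6) = 1/11 + (-5 - 9 + 12) = 1/11 - 2 = -21/11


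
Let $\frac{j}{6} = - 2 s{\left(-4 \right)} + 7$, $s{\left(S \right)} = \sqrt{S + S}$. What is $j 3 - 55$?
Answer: $71 - 72 i \sqrt{2} \approx 71.0 - 101.82 i$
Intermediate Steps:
$s{\left(S \right)} = \sqrt{2} \sqrt{S}$ ($s{\left(S \right)} = \sqrt{2 S} = \sqrt{2} \sqrt{S}$)
$j = 42 - 24 i \sqrt{2}$ ($j = 6 \left(- 2 \sqrt{2} \sqrt{-4} + 7\right) = 6 \left(- 2 \sqrt{2} \cdot 2 i + 7\right) = 6 \left(- 2 \cdot 2 i \sqrt{2} + 7\right) = 6 \left(- 4 i \sqrt{2} + 7\right) = 6 \left(7 - 4 i \sqrt{2}\right) = 42 - 24 i \sqrt{2} \approx 42.0 - 33.941 i$)
$j 3 - 55 = \left(42 - 24 i \sqrt{2}\right) 3 - 55 = \left(126 - 72 i \sqrt{2}\right) - 55 = 71 - 72 i \sqrt{2}$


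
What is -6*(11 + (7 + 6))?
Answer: -144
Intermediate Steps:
-6*(11 + (7 + 6)) = -6*(11 + 13) = -6*24 = -144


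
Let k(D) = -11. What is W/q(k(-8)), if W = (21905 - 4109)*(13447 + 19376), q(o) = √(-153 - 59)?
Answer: -292059054*I*√53/53 ≈ -4.0117e+7*I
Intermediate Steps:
q(o) = 2*I*√53 (q(o) = √(-212) = 2*I*√53)
W = 584118108 (W = 17796*32823 = 584118108)
W/q(k(-8)) = 584118108/((2*I*√53)) = 584118108*(-I*√53/106) = -292059054*I*√53/53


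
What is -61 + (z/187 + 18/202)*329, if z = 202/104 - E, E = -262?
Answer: 424951225/982124 ≈ 432.69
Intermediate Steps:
z = 13725/52 (z = 202/104 - 1*(-262) = 202*(1/104) + 262 = 101/52 + 262 = 13725/52 ≈ 263.94)
-61 + (z/187 + 18/202)*329 = -61 + ((13725/52)/187 + 18/202)*329 = -61 + ((13725/52)*(1/187) + 18*(1/202))*329 = -61 + (13725/9724 + 9/101)*329 = -61 + (1473741/982124)*329 = -61 + 484860789/982124 = 424951225/982124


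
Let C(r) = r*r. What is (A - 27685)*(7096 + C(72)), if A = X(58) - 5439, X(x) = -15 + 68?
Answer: -406111880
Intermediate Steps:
X(x) = 53
A = -5386 (A = 53 - 5439 = -5386)
C(r) = r**2
(A - 27685)*(7096 + C(72)) = (-5386 - 27685)*(7096 + 72**2) = -33071*(7096 + 5184) = -33071*12280 = -406111880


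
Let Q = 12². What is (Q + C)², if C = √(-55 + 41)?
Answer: (144 + I*√14)² ≈ 20722.0 + 1077.6*I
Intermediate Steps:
Q = 144
C = I*√14 (C = √(-14) = I*√14 ≈ 3.7417*I)
(Q + C)² = (144 + I*√14)²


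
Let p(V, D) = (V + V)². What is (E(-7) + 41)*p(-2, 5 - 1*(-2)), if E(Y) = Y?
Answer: 544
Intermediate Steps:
p(V, D) = 4*V² (p(V, D) = (2*V)² = 4*V²)
(E(-7) + 41)*p(-2, 5 - 1*(-2)) = (-7 + 41)*(4*(-2)²) = 34*(4*4) = 34*16 = 544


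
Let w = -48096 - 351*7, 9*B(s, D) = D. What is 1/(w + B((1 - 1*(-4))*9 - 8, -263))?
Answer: -9/455240 ≈ -1.9770e-5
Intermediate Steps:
B(s, D) = D/9
w = -50553 (w = -48096 - 2457 = -50553)
1/(w + B((1 - 1*(-4))*9 - 8, -263)) = 1/(-50553 + (⅑)*(-263)) = 1/(-50553 - 263/9) = 1/(-455240/9) = -9/455240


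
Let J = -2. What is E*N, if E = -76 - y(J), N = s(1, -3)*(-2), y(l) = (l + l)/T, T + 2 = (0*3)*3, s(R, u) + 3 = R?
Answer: -312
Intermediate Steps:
s(R, u) = -3 + R
T = -2 (T = -2 + (0*3)*3 = -2 + 0*3 = -2 + 0 = -2)
y(l) = -l (y(l) = (l + l)/(-2) = -l)
N = 4 (N = (-3 + 1)*(-2) = -2*(-2) = 4)
E = -78 (E = -76 - (-1)*(-2) = -76 - 1*2 = -76 - 2 = -78)
E*N = -78*4 = -312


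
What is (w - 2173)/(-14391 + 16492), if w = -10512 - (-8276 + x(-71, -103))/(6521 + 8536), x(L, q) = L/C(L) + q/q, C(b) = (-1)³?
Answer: -27284263/4519251 ≈ -6.0373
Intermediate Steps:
C(b) = -1
x(L, q) = 1 - L (x(L, q) = L/(-1) + q/q = L*(-1) + 1 = -L + 1 = 1 - L)
w = -22610140/2151 (w = -10512 - (-8276 + (1 - 1*(-71)))/(6521 + 8536) = -10512 - (-8276 + (1 + 71))/15057 = -10512 - (-8276 + 72)/15057 = -10512 - (-8204)/15057 = -10512 - 1*(-1172/2151) = -10512 + 1172/2151 = -22610140/2151 ≈ -10511.)
(w - 2173)/(-14391 + 16492) = (-22610140/2151 - 2173)/(-14391 + 16492) = -27284263/2151/2101 = -27284263/2151*1/2101 = -27284263/4519251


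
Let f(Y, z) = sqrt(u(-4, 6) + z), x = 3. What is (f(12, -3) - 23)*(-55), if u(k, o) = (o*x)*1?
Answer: 1265 - 55*sqrt(15) ≈ 1052.0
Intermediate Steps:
u(k, o) = 3*o (u(k, o) = (o*3)*1 = (3*o)*1 = 3*o)
f(Y, z) = sqrt(18 + z) (f(Y, z) = sqrt(3*6 + z) = sqrt(18 + z))
(f(12, -3) - 23)*(-55) = (sqrt(18 - 3) - 23)*(-55) = (sqrt(15) - 23)*(-55) = (-23 + sqrt(15))*(-55) = 1265 - 55*sqrt(15)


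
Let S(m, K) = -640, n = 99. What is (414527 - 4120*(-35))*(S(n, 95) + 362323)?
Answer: 202082057541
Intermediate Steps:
(414527 - 4120*(-35))*(S(n, 95) + 362323) = (414527 - 4120*(-35))*(-640 + 362323) = (414527 + 144200)*361683 = 558727*361683 = 202082057541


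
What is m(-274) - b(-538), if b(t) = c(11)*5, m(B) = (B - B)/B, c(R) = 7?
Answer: -35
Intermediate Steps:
m(B) = 0 (m(B) = 0/B = 0)
b(t) = 35 (b(t) = 7*5 = 35)
m(-274) - b(-538) = 0 - 1*35 = 0 - 35 = -35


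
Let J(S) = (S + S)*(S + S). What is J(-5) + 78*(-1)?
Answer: 22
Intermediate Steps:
J(S) = 4*S² (J(S) = (2*S)*(2*S) = 4*S²)
J(-5) + 78*(-1) = 4*(-5)² + 78*(-1) = 4*25 - 78 = 100 - 78 = 22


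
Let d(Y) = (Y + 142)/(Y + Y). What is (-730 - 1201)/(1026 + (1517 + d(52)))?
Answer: -100412/132333 ≈ -0.75878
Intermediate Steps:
d(Y) = (142 + Y)/(2*Y) (d(Y) = (142 + Y)/((2*Y)) = (142 + Y)*(1/(2*Y)) = (142 + Y)/(2*Y))
(-730 - 1201)/(1026 + (1517 + d(52))) = (-730 - 1201)/(1026 + (1517 + (½)*(142 + 52)/52)) = -1931/(1026 + (1517 + (½)*(1/52)*194)) = -1931/(1026 + (1517 + 97/52)) = -1931/(1026 + 78981/52) = -1931/132333/52 = -1931*52/132333 = -100412/132333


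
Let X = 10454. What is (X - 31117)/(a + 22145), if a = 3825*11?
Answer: -20663/64220 ≈ -0.32175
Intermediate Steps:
a = 42075
(X - 31117)/(a + 22145) = (10454 - 31117)/(42075 + 22145) = -20663/64220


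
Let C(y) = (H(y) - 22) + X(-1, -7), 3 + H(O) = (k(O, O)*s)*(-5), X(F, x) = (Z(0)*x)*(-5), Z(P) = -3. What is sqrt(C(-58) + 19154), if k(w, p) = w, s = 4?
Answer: 58*sqrt(6) ≈ 142.07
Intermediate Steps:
X(F, x) = 15*x (X(F, x) = -3*x*(-5) = 15*x)
H(O) = -3 - 20*O (H(O) = -3 + (O*4)*(-5) = -3 + (4*O)*(-5) = -3 - 20*O)
C(y) = -130 - 20*y (C(y) = ((-3 - 20*y) - 22) + 15*(-7) = (-25 - 20*y) - 105 = -130 - 20*y)
sqrt(C(-58) + 19154) = sqrt((-130 - 20*(-58)) + 19154) = sqrt((-130 + 1160) + 19154) = sqrt(1030 + 19154) = sqrt(20184) = 58*sqrt(6)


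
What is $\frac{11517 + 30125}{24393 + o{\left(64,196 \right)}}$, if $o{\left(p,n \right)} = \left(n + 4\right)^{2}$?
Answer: $\frac{41642}{64393} \approx 0.64669$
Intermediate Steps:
$o{\left(p,n \right)} = \left(4 + n\right)^{2}$
$\frac{11517 + 30125}{24393 + o{\left(64,196 \right)}} = \frac{11517 + 30125}{24393 + \left(4 + 196\right)^{2}} = \frac{41642}{24393 + 200^{2}} = \frac{41642}{24393 + 40000} = \frac{41642}{64393}$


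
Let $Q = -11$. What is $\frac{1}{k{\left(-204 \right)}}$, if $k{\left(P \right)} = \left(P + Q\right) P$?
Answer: $\frac{1}{43860} \approx 2.28 \cdot 10^{-5}$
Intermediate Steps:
$k{\left(P \right)} = P \left(-11 + P\right)$ ($k{\left(P \right)} = \left(P - 11\right) P = \left(-11 + P\right) P = P \left(-11 + P\right)$)
$\frac{1}{k{\left(-204 \right)}} = \frac{1}{\left(-204\right) \left(-11 - 204\right)} = \frac{1}{\left(-204\right) \left(-215\right)} = \frac{1}{43860}$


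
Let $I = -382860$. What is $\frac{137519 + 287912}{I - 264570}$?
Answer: $- \frac{425431}{647430} \approx -0.65711$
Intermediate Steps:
$\frac{137519 + 287912}{I - 264570} = \frac{137519 + 287912}{-382860 - 264570} = \frac{425431}{-647430} = 425431 \left(- \frac{1}{647430}\right) = - \frac{425431}{647430}$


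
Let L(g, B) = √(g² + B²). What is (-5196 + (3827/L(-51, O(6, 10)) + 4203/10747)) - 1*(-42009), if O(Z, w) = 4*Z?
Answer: 395633514/10747 + 3827*√353/1059 ≈ 36881.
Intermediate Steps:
L(g, B) = √(B² + g²)
(-5196 + (3827/L(-51, O(6, 10)) + 4203/10747)) - 1*(-42009) = (-5196 + (3827/(√((4*6)² + (-51)²)) + 4203/10747)) - 1*(-42009) = (-5196 + (3827/(√(24² + 2601)) + 4203*(1/10747))) + 42009 = (-5196 + (3827/(√(576 + 2601)) + 4203/10747)) + 42009 = (-5196 + (3827/(√3177) + 4203/10747)) + 42009 = (-5196 + (3827/((3*√353)) + 4203/10747)) + 42009 = (-5196 + (3827*(√353/1059) + 4203/10747)) + 42009 = (-5196 + (3827*√353/1059 + 4203/10747)) + 42009 = (-5196 + (4203/10747 + 3827*√353/1059)) + 42009 = (-55837209/10747 + 3827*√353/1059) + 42009 = 395633514/10747 + 3827*√353/1059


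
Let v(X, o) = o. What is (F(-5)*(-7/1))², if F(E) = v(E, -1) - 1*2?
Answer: 441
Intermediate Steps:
F(E) = -3 (F(E) = -1 - 1*2 = -1 - 2 = -3)
(F(-5)*(-7/1))² = (-(-21)/1)² = (-(-21))² = (-3*(-7))² = 21² = 441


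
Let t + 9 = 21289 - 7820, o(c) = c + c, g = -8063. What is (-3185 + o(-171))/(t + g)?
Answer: -3527/5397 ≈ -0.65351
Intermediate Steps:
o(c) = 2*c
t = 13460 (t = -9 + (21289 - 7820) = -9 + 13469 = 13460)
(-3185 + o(-171))/(t + g) = (-3185 + 2*(-171))/(13460 - 8063) = (-3185 - 342)/5397 = -3527*1/5397 = -3527/5397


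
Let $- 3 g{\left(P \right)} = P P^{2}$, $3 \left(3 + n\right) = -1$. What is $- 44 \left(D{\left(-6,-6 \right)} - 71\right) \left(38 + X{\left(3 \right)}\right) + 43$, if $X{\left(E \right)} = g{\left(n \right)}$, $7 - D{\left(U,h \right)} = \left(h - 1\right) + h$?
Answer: $\frac{3051505}{27} \approx 1.1302 \cdot 10^{5}$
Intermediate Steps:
$n = - \frac{10}{3}$ ($n = -3 + \frac{1}{3} \left(-1\right) = -3 - \frac{1}{3} = - \frac{10}{3} \approx -3.3333$)
$D{\left(U,h \right)} = 8 - 2 h$ ($D{\left(U,h \right)} = 7 - \left(\left(h - 1\right) + h\right) = 7 - \left(\left(-1 + h\right) + h\right) = 7 - \left(-1 + 2 h\right) = 8 - 2 h$)
$g{\left(P \right)} = - \frac{P^{3}}{3}$ ($g{\left(P \right)} = - \frac{P P^{2}}{3} = - \frac{P^{3}}{3}$)
$X{\left(E \right)} = \frac{1000}{81}$ ($X{\left(E \right)} = - \frac{\left(- \frac{10}{3}\right)^{3}}{3} = \left(- \frac{1}{3}\right) \left(- \frac{1000}{27}\right) = \frac{1000}{81}$)
$- 44 \left(D{\left(-6,-6 \right)} - 71\right) \left(38 + X{\left(3 \right)}\right) + 43 = - 44 \left(\left(8 - -12\right) - 71\right) \left(38 + \frac{1000}{81}\right) + 43 = - 44 \left(\left(8 + 12\right) - 71\right) \frac{4078}{81} + 43 = - 44 \left(20 - 71\right) \frac{4078}{81} + 43 = - 44 \left(\left(-51\right) \frac{4078}{81}\right) + 43 = \left(-44\right) \left(- \frac{69326}{27}\right) + 43 = \frac{3050344}{27} + 43 = \frac{3051505}{27}$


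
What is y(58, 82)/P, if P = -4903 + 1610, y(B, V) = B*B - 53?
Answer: -3311/3293 ≈ -1.0055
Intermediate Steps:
y(B, V) = -53 + B**2 (y(B, V) = B**2 - 53 = -53 + B**2)
P = -3293
y(58, 82)/P = (-53 + 58**2)/(-3293) = (-53 + 3364)*(-1/3293) = 3311*(-1/3293) = -3311/3293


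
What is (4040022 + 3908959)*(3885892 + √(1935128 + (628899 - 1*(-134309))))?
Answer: 30888881676052 + 31795924*√168646 ≈ 3.0902e+13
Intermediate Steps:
(4040022 + 3908959)*(3885892 + √(1935128 + (628899 - 1*(-134309)))) = 7948981*(3885892 + √(1935128 + (628899 + 134309))) = 7948981*(3885892 + √(1935128 + 763208)) = 7948981*(3885892 + √2698336) = 7948981*(3885892 + 4*√168646) = 30888881676052 + 31795924*√168646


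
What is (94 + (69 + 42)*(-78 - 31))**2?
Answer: 144120025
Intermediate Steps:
(94 + (69 + 42)*(-78 - 31))**2 = (94 + 111*(-109))**2 = (94 - 12099)**2 = (-12005)**2 = 144120025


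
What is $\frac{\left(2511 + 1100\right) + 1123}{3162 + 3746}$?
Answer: $\frac{2367}{3454} \approx 0.68529$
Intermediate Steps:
$\frac{\left(2511 + 1100\right) + 1123}{3162 + 3746} = \frac{3611 + 1123}{6908} = 4734 \cdot \frac{1}{6908} = \frac{2367}{3454}$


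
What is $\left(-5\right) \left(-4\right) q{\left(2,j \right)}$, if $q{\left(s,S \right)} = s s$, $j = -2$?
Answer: $80$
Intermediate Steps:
$q{\left(s,S \right)} = s^{2}$
$\left(-5\right) \left(-4\right) q{\left(2,j \right)} = \left(-5\right) \left(-4\right) 2^{2} = 20 \cdot 4 = 80$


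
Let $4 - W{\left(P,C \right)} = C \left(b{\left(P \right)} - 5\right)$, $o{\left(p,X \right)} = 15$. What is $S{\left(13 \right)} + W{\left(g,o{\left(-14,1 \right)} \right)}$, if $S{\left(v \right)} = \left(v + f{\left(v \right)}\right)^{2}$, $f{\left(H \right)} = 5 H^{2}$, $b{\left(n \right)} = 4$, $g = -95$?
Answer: $736183$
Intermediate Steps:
$S{\left(v \right)} = \left(v + 5 v^{2}\right)^{2}$
$W{\left(P,C \right)} = 4 + C$ ($W{\left(P,C \right)} = 4 - C \left(4 - 5\right) = 4 - C \left(-1\right) = 4 - - C = 4 + C$)
$S{\left(13 \right)} + W{\left(g,o{\left(-14,1 \right)} \right)} = 13^{2} \left(1 + 5 \cdot 13\right)^{2} + \left(4 + 15\right) = 169 \left(1 + 65\right)^{2} + 19 = 169 \cdot 66^{2} + 19 = 169 \cdot 4356 + 19 = 736164 + 19 = 736183$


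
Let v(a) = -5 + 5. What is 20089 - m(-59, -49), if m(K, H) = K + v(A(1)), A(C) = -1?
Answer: 20148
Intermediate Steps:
v(a) = 0
m(K, H) = K (m(K, H) = K + 0 = K)
20089 - m(-59, -49) = 20089 - 1*(-59) = 20089 + 59 = 20148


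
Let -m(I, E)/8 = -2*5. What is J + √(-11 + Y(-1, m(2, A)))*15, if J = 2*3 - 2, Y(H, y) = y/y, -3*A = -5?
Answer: 4 + 15*I*√10 ≈ 4.0 + 47.434*I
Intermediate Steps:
A = 5/3 (A = -⅓*(-5) = 5/3 ≈ 1.6667)
m(I, E) = 80 (m(I, E) = -(-16)*5 = -8*(-10) = 80)
Y(H, y) = 1
J = 4 (J = 6 - 2 = 4)
J + √(-11 + Y(-1, m(2, A)))*15 = 4 + √(-11 + 1)*15 = 4 + √(-10)*15 = 4 + (I*√10)*15 = 4 + 15*I*√10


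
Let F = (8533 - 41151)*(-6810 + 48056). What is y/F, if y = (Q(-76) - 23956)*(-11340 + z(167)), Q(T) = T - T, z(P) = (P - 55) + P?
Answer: -66244329/336340507 ≈ -0.19696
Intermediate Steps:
z(P) = -55 + 2*P (z(P) = (-55 + P) + P = -55 + 2*P)
F = -1345362028 (F = -32618*41246 = -1345362028)
Q(T) = 0
y = 264977316 (y = (0 - 23956)*(-11340 + (-55 + 2*167)) = -23956*(-11340 + (-55 + 334)) = -23956*(-11340 + 279) = -23956*(-11061) = 264977316)
y/F = 264977316/(-1345362028) = 264977316*(-1/1345362028) = -66244329/336340507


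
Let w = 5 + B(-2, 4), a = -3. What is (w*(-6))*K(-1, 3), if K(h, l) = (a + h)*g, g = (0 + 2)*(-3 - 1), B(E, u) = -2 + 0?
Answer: -576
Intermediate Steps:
B(E, u) = -2
g = -8 (g = 2*(-4) = -8)
w = 3 (w = 5 - 2 = 3)
K(h, l) = 24 - 8*h (K(h, l) = (-3 + h)*(-8) = 24 - 8*h)
(w*(-6))*K(-1, 3) = (3*(-6))*(24 - 8*(-1)) = -18*(24 + 8) = -18*32 = -576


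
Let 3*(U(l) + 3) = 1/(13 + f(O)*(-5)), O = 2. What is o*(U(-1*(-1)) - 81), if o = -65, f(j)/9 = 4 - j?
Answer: 1261325/231 ≈ 5460.3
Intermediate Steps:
f(j) = 36 - 9*j (f(j) = 9*(4 - j) = 36 - 9*j)
U(l) = -694/231 (U(l) = -3 + 1/(3*(13 + (36 - 9*2)*(-5))) = -3 + 1/(3*(13 + (36 - 18)*(-5))) = -3 + 1/(3*(13 + 18*(-5))) = -3 + 1/(3*(13 - 90)) = -3 + (⅓)/(-77) = -3 + (⅓)*(-1/77) = -3 - 1/231 = -694/231)
o*(U(-1*(-1)) - 81) = -65*(-694/231 - 81) = -65*(-19405/231) = 1261325/231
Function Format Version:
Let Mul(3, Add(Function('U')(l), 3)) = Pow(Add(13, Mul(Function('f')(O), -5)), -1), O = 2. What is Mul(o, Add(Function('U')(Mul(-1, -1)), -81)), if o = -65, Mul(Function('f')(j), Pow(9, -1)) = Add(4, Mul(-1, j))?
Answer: Rational(1261325, 231) ≈ 5460.3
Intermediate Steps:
Function('f')(j) = Add(36, Mul(-9, j)) (Function('f')(j) = Mul(9, Add(4, Mul(-1, j))) = Add(36, Mul(-9, j)))
Function('U')(l) = Rational(-694, 231) (Function('U')(l) = Add(-3, Mul(Rational(1, 3), Pow(Add(13, Mul(Add(36, Mul(-9, 2)), -5)), -1))) = Add(-3, Mul(Rational(1, 3), Pow(Add(13, Mul(Add(36, -18), -5)), -1))) = Add(-3, Mul(Rational(1, 3), Pow(Add(13, Mul(18, -5)), -1))) = Add(-3, Mul(Rational(1, 3), Pow(Add(13, -90), -1))) = Add(-3, Mul(Rational(1, 3), Pow(-77, -1))) = Add(-3, Mul(Rational(1, 3), Rational(-1, 77))) = Add(-3, Rational(-1, 231)) = Rational(-694, 231))
Mul(o, Add(Function('U')(Mul(-1, -1)), -81)) = Mul(-65, Add(Rational(-694, 231), -81)) = Mul(-65, Rational(-19405, 231)) = Rational(1261325, 231)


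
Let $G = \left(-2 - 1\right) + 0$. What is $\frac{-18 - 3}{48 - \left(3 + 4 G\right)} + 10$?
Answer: $\frac{183}{19} \approx 9.6316$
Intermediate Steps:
$G = -3$ ($G = -3 + 0 = -3$)
$\frac{-18 - 3}{48 - \left(3 + 4 G\right)} + 10 = \frac{-18 - 3}{48 - -9} + 10 = \frac{1}{48 + \left(-3 + 12\right)} \left(-21\right) + 10 = \frac{1}{48 + 9} \left(-21\right) + 10 = \frac{1}{57} \left(-21\right) + 10 = - \frac{7}{19} + 10 = \frac{183}{19}$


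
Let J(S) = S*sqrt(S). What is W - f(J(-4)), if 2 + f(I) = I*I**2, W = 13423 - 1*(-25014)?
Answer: 38439 - 512*I ≈ 38439.0 - 512.0*I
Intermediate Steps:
W = 38437 (W = 13423 + 25014 = 38437)
J(S) = S**(3/2)
f(I) = -2 + I**3 (f(I) = -2 + I*I**2 = -2 + I**3)
W - f(J(-4)) = 38437 - (-2 + ((-4)**(3/2))**3) = 38437 - (-2 + (-8*I)**3) = 38437 - (-2 + 512*I) = 38437 + (2 - 512*I) = 38439 - 512*I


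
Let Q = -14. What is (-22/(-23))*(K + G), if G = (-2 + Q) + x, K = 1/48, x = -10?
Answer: -13717/552 ≈ -24.850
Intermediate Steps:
K = 1/48 ≈ 0.020833
G = -26 (G = (-2 - 14) - 10 = -16 - 10 = -26)
(-22/(-23))*(K + G) = (-22/(-23))*(1/48 - 26) = -22*(-1/23)*(-1247/48) = (22/23)*(-1247/48) = -13717/552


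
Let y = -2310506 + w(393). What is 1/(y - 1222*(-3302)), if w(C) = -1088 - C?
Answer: 1/1723057 ≈ 5.8036e-7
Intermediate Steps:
y = -2311987 (y = -2310506 + (-1088 - 1*393) = -2310506 + (-1088 - 393) = -2310506 - 1481 = -2311987)
1/(y - 1222*(-3302)) = 1/(-2311987 - 1222*(-3302)) = 1/(-2311987 + 4035044) = 1/1723057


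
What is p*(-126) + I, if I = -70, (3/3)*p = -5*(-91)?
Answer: -57400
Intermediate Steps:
p = 455 (p = -5*(-91) = 455)
p*(-126) + I = 455*(-126) - 70 = -57330 - 70 = -57400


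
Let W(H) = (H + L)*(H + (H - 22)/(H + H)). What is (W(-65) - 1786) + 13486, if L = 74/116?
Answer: 119437079/7540 ≈ 15840.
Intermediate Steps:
L = 37/58 (L = 74*(1/116) = 37/58 ≈ 0.63793)
W(H) = (37/58 + H)*(H + (-22 + H)/(2*H)) (W(H) = (H + 37/58)*(H + (H - 22)/(H + H)) = (37/58 + H)*(H + (-22 + H)/((2*H))) = (37/58 + H)*(H + (-22 + H)*(1/(2*H))) = (37/58 + H)*(H + (-22 + H)/(2*H)))
(W(-65) - 1786) + 13486 = ((1/116)*(-814 - 65*(-1239 + 116*(-65)² + 132*(-65)))/(-65) - 1786) + 13486 = ((1/116)*(-1/65)*(-814 - 65*(-1239 + 116*4225 - 8580)) - 1786) + 13486 = ((1/116)*(-1/65)*(-814 - 65*(-1239 + 490100 - 8580)) - 1786) + 13486 = ((1/116)*(-1/65)*(-814 - 65*480281) - 1786) + 13486 = ((1/116)*(-1/65)*(-814 - 31218265) - 1786) + 13486 = ((1/116)*(-1/65)*(-31219079) - 1786) + 13486 = (31219079/7540 - 1786) + 13486 = 17752639/7540 + 13486 = 119437079/7540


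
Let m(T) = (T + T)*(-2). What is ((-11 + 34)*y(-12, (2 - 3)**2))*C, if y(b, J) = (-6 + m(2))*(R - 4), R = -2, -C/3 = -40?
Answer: 231840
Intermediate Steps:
C = 120 (C = -3*(-40) = 120)
m(T) = -4*T (m(T) = (2*T)*(-2) = -4*T)
y(b, J) = 84 (y(b, J) = (-6 - 4*2)*(-2 - 4) = (-6 - 8)*(-6) = -14*(-6) = 84)
((-11 + 34)*y(-12, (2 - 3)**2))*C = ((-11 + 34)*84)*120 = (23*84)*120 = 1932*120 = 231840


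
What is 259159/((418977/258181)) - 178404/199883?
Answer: 13374082746843149/83746379691 ≈ 1.5970e+5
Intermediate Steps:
259159/((418977/258181)) - 178404/199883 = 259159/((418977*(1/258181))) - 178404*1/199883 = 259159/(418977/258181) - 178404/199883 = 259159*(258181/418977) - 178404/199883 = 66909929779/418977 - 178404/199883 = 13374082746843149/83746379691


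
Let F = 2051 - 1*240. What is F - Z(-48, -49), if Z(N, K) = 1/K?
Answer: 88740/49 ≈ 1811.0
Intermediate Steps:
F = 1811 (F = 2051 - 240 = 1811)
F - Z(-48, -49) = 1811 - 1/(-49) = 1811 - 1*(-1/49) = 1811 + 1/49 = 88740/49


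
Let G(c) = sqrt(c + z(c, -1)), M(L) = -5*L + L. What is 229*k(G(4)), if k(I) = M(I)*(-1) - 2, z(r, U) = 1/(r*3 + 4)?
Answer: -458 + 229*sqrt(65) ≈ 1388.3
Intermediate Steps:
z(r, U) = 1/(4 + 3*r) (z(r, U) = 1/(3*r + 4) = 1/(4 + 3*r))
M(L) = -4*L
G(c) = sqrt(c + 1/(4 + 3*c))
k(I) = -2 + 4*I (k(I) = -4*I*(-1) - 2 = 4*I - 2 = -2 + 4*I)
229*k(G(4)) = 229*(-2 + 4*sqrt((1 + 4*(4 + 3*4))/(4 + 3*4))) = 229*(-2 + 4*sqrt((1 + 4*(4 + 12))/(4 + 12))) = 229*(-2 + 4*sqrt((1 + 4*16)/16)) = 229*(-2 + 4*sqrt((1 + 64)/16)) = 229*(-2 + 4*sqrt((1/16)*65)) = 229*(-2 + 4*sqrt(65/16)) = 229*(-2 + 4*(sqrt(65)/4)) = 229*(-2 + sqrt(65)) = -458 + 229*sqrt(65)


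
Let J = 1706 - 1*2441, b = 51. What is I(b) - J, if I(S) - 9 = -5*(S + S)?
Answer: 234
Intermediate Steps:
I(S) = 9 - 10*S (I(S) = 9 - 5*(S + S) = 9 - 10*S)
J = -735 (J = 1706 - 2441 = -735)
I(b) - J = (9 - 10*51) - 1*(-735) = (9 - 510) + 735 = -501 + 735 = 234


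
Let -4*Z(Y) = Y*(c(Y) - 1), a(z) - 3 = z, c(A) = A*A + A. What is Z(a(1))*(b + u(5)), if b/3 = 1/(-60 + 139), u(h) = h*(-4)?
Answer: 29963/79 ≈ 379.28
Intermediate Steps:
u(h) = -4*h
c(A) = A + A² (c(A) = A² + A = A + A²)
a(z) = 3 + z
b = 3/79 (b = 3/(-60 + 139) = 3/79 ≈ 0.037975)
Z(Y) = -Y*(-1 + Y*(1 + Y))/4 (Z(Y) = -Y*(Y*(1 + Y) - 1)/4 = -Y*(-1 + Y*(1 + Y))/4)
Z(a(1))*(b + u(5)) = ((3 + 1)*(1 - (3 + 1) - (3 + 1)²)/4)*(3/79 - 4*5) = ((¼)*4*(1 - 1*4 - 1*4²))*(3/79 - 20) = ((¼)*4*(1 - 4 - 1*16))*(-1577/79) = ((¼)*4*(1 - 4 - 16))*(-1577/79) = ((¼)*4*(-19))*(-1577/79) = -19*(-1577/79) = 29963/79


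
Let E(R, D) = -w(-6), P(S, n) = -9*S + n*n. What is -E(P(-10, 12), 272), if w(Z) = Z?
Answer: -6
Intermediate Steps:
P(S, n) = n² - 9*S (P(S, n) = -9*S + n² = n² - 9*S)
E(R, D) = 6 (E(R, D) = -1*(-6) = 6)
-E(P(-10, 12), 272) = -1*6 = -6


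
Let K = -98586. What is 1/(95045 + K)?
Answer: -1/3541 ≈ -0.00028241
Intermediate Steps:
1/(95045 + K) = 1/(95045 - 98586) = 1/(-3541) = -1/3541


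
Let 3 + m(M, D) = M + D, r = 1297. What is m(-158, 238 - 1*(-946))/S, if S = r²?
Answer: 1023/1682209 ≈ 0.00060813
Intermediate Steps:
m(M, D) = -3 + D + M (m(M, D) = -3 + (M + D) = -3 + (D + M) = -3 + D + M)
S = 1682209 (S = 1297² = 1682209)
m(-158, 238 - 1*(-946))/S = (-3 + (238 - 1*(-946)) - 158)/1682209 = (-3 + (238 + 946) - 158)*(1/1682209) = (-3 + 1184 - 158)*(1/1682209) = 1023*(1/1682209) = 1023/1682209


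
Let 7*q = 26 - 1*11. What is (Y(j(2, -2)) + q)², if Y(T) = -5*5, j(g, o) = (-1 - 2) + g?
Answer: 25600/49 ≈ 522.45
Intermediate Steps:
j(g, o) = -3 + g
Y(T) = -25
q = 15/7 (q = (26 - 1*11)/7 = (26 - 11)/7 = (⅐)*15 = 15/7 ≈ 2.1429)
(Y(j(2, -2)) + q)² = (-25 + 15/7)² = (-160/7)² = 25600/49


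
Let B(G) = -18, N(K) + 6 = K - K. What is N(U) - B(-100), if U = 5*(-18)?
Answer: 12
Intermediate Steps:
U = -90
N(K) = -6 (N(K) = -6 + (K - K) = -6 + 0 = -6)
N(U) - B(-100) = -6 - 1*(-18) = -6 + 18 = 12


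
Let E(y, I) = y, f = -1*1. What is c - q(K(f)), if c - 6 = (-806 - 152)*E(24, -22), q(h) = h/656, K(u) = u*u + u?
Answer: -22986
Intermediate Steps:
f = -1
K(u) = u + u² (K(u) = u² + u = u + u²)
q(h) = h/656 (q(h) = h*(1/656) = h/656)
c = -22986 (c = 6 + (-806 - 152)*24 = 6 - 958*24 = 6 - 22992 = -22986)
c - q(K(f)) = -22986 - (-(1 - 1))/656 = -22986 - (-1*0)/656 = -22986 - 0/656 = -22986 - 1*0 = -22986 + 0 = -22986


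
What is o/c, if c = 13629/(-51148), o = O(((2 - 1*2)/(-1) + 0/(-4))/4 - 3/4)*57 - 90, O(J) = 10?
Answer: -8183680/4543 ≈ -1801.4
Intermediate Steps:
o = 480 (o = 10*57 - 90 = 570 - 90 = 480)
c = -13629/51148 (c = 13629*(-1/51148) = -13629/51148 ≈ -0.26646)
o/c = 480/(-13629/51148) = 480*(-51148/13629) = -8183680/4543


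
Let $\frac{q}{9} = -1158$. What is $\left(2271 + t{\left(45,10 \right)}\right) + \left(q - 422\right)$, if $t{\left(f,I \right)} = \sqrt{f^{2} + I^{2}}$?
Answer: $-8573 + 5 \sqrt{85} \approx -8526.9$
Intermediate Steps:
$q = -10422$ ($q = 9 \left(-1158\right) = -10422$)
$t{\left(f,I \right)} = \sqrt{I^{2} + f^{2}}$
$\left(2271 + t{\left(45,10 \right)}\right) + \left(q - 422\right) = \left(2271 + \sqrt{10^{2} + 45^{2}}\right) - 10844 = \left(2271 + \sqrt{100 + 2025}\right) - 10844 = \left(2271 + \sqrt{2125}\right) - 10844 = \left(2271 + 5 \sqrt{85}\right) - 10844 = -8573 + 5 \sqrt{85}$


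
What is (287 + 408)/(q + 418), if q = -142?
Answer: 695/276 ≈ 2.5181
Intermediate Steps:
(287 + 408)/(q + 418) = (287 + 408)/(-142 + 418) = 695/276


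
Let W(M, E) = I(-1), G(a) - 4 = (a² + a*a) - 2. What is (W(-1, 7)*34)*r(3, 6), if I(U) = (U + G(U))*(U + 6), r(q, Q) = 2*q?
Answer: 3060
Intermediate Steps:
G(a) = 2 + 2*a² (G(a) = 4 + ((a² + a*a) - 2) = 4 + ((a² + a²) - 2) = 4 + (2*a² - 2) = 4 + (-2 + 2*a²) = 2 + 2*a²)
I(U) = (6 + U)*(2 + U + 2*U²) (I(U) = (U + (2 + 2*U²))*(U + 6) = (2 + U + 2*U²)*(6 + U) = (6 + U)*(2 + U + 2*U²))
W(M, E) = 15 (W(M, E) = 12 + 2*(-1)³ + 8*(-1) + 13*(-1)² = 12 + 2*(-1) - 8 + 13*1 = 12 - 2 - 8 + 13 = 15)
(W(-1, 7)*34)*r(3, 6) = (15*34)*(2*3) = 510*6 = 3060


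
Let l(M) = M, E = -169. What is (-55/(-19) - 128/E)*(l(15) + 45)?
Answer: 703620/3211 ≈ 219.13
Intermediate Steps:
(-55/(-19) - 128/E)*(l(15) + 45) = (-55/(-19) - 128/(-169))*(15 + 45) = (-55*(-1/19) - 128*(-1/169))*60 = (55/19 + 128/169)*60 = (11727/3211)*60 = 703620/3211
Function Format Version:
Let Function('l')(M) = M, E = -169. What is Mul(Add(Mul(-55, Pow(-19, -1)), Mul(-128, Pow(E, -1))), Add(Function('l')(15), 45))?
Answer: Rational(703620, 3211) ≈ 219.13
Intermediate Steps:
Mul(Add(Mul(-55, Pow(-19, -1)), Mul(-128, Pow(E, -1))), Add(Function('l')(15), 45)) = Mul(Add(Mul(-55, Pow(-19, -1)), Mul(-128, Pow(-169, -1))), Add(15, 45)) = Mul(Add(Mul(-55, Rational(-1, 19)), Mul(-128, Rational(-1, 169))), 60) = Mul(Add(Rational(55, 19), Rational(128, 169)), 60) = Mul(Rational(11727, 3211), 60) = Rational(703620, 3211)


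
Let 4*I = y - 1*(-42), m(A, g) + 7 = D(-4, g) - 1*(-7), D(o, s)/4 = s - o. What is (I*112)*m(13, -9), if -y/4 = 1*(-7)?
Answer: -39200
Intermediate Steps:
D(o, s) = -4*o + 4*s (D(o, s) = 4*(s - o) = -4*o + 4*s)
y = 28 (y = -4*(-7) = 28)
m(A, g) = 16 + 4*g (m(A, g) = -7 + ((-4*(-4) + 4*g) - 1*(-7)) = -7 + ((16 + 4*g) + 7) = -7 + (23 + 4*g) = 16 + 4*g)
I = 35/2 (I = (28 - 1*(-42))/4 = (28 + 42)/4 = (¼)*70 = 35/2 ≈ 17.500)
(I*112)*m(13, -9) = ((35/2)*112)*(16 + 4*(-9)) = 1960*(16 - 36) = 1960*(-20) = -39200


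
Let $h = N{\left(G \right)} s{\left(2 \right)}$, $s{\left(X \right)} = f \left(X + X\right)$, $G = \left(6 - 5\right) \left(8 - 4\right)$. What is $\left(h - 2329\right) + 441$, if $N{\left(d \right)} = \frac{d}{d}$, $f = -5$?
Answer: $-1908$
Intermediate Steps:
$G = 4$ ($G = 1 \cdot 4 = 4$)
$s{\left(X \right)} = - 10 X$ ($s{\left(X \right)} = - 5 \left(X + X\right) = - 5 \cdot 2 X = - 10 X$)
$N{\left(d \right)} = 1$
$h = -20$ ($h = 1 \left(\left(-10\right) 2\right) = 1 \left(-20\right) = -20$)
$\left(h - 2329\right) + 441 = \left(-20 - 2329\right) + 441 = -2349 + 441 = -1908$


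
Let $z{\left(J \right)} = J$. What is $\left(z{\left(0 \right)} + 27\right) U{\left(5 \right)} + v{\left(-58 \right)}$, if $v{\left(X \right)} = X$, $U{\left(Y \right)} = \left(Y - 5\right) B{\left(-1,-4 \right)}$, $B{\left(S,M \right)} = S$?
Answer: $-58$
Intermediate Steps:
$U{\left(Y \right)} = 5 - Y$ ($U{\left(Y \right)} = \left(Y - 5\right) \left(-1\right) = \left(-5 + Y\right) \left(-1\right) = 5 - Y$)
$\left(z{\left(0 \right)} + 27\right) U{\left(5 \right)} + v{\left(-58 \right)} = \left(0 + 27\right) \left(5 - 5\right) - 58 = 27 \left(5 - 5\right) - 58 = 27 \cdot 0 - 58 = 0 - 58 = -58$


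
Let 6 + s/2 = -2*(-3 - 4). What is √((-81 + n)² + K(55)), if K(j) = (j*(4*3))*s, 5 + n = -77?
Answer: √37129 ≈ 192.69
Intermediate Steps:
n = -82 (n = -5 - 77 = -82)
s = 16 (s = -12 + 2*(-2*(-3 - 4)) = -12 + 2*(-2*(-7)) = -12 + 2*14 = -12 + 28 = 16)
K(j) = 192*j (K(j) = (j*(4*3))*16 = (j*12)*16 = (12*j)*16 = 192*j)
√((-81 + n)² + K(55)) = √((-81 - 82)² + 192*55) = √((-163)² + 10560) = √(26569 + 10560) = √37129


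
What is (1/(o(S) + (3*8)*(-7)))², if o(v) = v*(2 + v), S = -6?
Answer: 1/20736 ≈ 4.8225e-5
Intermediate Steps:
(1/(o(S) + (3*8)*(-7)))² = (1/(-6*(2 - 6) + (3*8)*(-7)))² = (1/(-6*(-4) + 24*(-7)))² = (1/(24 - 168))² = (1/(-144))² = (-1/144)² = 1/20736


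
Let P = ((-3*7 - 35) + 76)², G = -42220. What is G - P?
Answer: -42620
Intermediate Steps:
P = 400 (P = ((-21 - 35) + 76)² = (-56 + 76)² = 20² = 400)
G - P = -42220 - 1*400 = -42220 - 400 = -42620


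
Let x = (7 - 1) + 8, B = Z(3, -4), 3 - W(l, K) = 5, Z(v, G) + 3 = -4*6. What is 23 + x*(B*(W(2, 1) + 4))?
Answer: -733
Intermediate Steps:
Z(v, G) = -27 (Z(v, G) = -3 - 4*6 = -3 - 24 = -27)
W(l, K) = -2 (W(l, K) = 3 - 1*5 = 3 - 5 = -2)
B = -27
x = 14 (x = 6 + 8 = 14)
23 + x*(B*(W(2, 1) + 4)) = 23 + 14*(-27*(-2 + 4)) = 23 + 14*(-27*2) = 23 + 14*(-54) = 23 - 756 = -733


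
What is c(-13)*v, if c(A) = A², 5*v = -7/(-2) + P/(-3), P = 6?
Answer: 507/10 ≈ 50.700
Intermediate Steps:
v = 3/10 (v = (-7/(-2) + 6/(-3))/5 = (-7*(-½) + 6*(-⅓))/5 = (7/2 - 2)/5 = (⅕)*(3/2) = 3/10 ≈ 0.30000)
c(-13)*v = (-13)²*(3/10) = 169*(3/10) = 507/10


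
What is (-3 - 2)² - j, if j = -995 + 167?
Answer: 853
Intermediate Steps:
j = -828
(-3 - 2)² - j = (-3 - 2)² - 1*(-828) = (-5)² + 828 = 25 + 828 = 853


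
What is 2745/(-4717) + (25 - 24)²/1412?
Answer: -3871223/6660404 ≈ -0.58123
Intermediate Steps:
2745/(-4717) + (25 - 24)²/1412 = 2745*(-1/4717) + 1²*(1/1412) = -2745/4717 + 1*(1/1412) = -2745/4717 + 1/1412 = -3871223/6660404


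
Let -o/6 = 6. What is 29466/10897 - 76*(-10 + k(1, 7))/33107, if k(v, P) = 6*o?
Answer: 1162697734/360766979 ≈ 3.2229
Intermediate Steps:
o = -36 (o = -6*6 = -36)
k(v, P) = -216 (k(v, P) = 6*(-36) = -216)
29466/10897 - 76*(-10 + k(1, 7))/33107 = 29466/10897 - 76*(-10 - 216)/33107 = 29466*(1/10897) - 76*(-226)*(1/33107) = 29466/10897 + 17176*(1/33107) = 29466/10897 + 17176/33107 = 1162697734/360766979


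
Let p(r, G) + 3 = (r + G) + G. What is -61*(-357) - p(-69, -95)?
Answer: 22039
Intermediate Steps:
p(r, G) = -3 + r + 2*G (p(r, G) = -3 + ((r + G) + G) = -3 + ((G + r) + G) = -3 + (r + 2*G) = -3 + r + 2*G)
-61*(-357) - p(-69, -95) = -61*(-357) - (-3 - 69 + 2*(-95)) = 21777 - (-3 - 69 - 190) = 21777 - 1*(-262) = 21777 + 262 = 22039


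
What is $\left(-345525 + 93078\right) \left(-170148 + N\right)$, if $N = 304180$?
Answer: $-33835976304$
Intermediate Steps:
$\left(-345525 + 93078\right) \left(-170148 + N\right) = \left(-345525 + 93078\right) \left(-170148 + 304180\right) = \left(-252447\right) 134032 = -33835976304$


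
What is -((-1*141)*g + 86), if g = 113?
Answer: 15847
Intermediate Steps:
-((-1*141)*g + 86) = -(-1*141*113 + 86) = -(-141*113 + 86) = -(-15933 + 86) = -1*(-15847) = 15847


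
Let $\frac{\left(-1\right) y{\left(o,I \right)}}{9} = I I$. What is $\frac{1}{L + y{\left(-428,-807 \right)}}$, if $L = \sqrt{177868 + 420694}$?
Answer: $- \frac{5861241}{34354145461519} - \frac{\sqrt{598562}}{34354145461519} \approx -1.7063 \cdot 10^{-7}$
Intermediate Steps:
$y{\left(o,I \right)} = - 9 I^{2}$ ($y{\left(o,I \right)} = - 9 I I = - 9 I^{2}$)
$L = \sqrt{598562} \approx 773.67$
$\frac{1}{L + y{\left(-428,-807 \right)}} = \frac{1}{\sqrt{598562} - 9 \left(-807\right)^{2}} = \frac{1}{\sqrt{598562} - 5861241} = \frac{1}{-5861241 + \sqrt{598562}}$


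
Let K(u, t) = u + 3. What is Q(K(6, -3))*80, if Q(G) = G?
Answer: 720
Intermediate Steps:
K(u, t) = 3 + u
Q(K(6, -3))*80 = (3 + 6)*80 = 9*80 = 720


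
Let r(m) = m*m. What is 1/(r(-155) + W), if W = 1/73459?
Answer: 73459/1764852476 ≈ 4.1623e-5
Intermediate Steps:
r(m) = m²
W = 1/73459 ≈ 1.3613e-5
1/(r(-155) + W) = 1/((-155)² + 1/73459) = 1/(24025 + 1/73459) = 1/(1764852476/73459) = 73459/1764852476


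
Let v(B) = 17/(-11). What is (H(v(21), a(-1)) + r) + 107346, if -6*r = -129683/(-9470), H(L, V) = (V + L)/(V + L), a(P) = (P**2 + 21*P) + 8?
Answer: 6099326857/56820 ≈ 1.0734e+5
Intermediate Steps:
a(P) = 8 + P**2 + 21*P
v(B) = -17/11 (v(B) = 17*(-1/11) = -17/11)
H(L, V) = 1 (H(L, V) = (L + V)/(L + V) = 1)
r = -129683/56820 (r = -(-129683)/(6*(-9470)) = -(-129683)*(-1)/(6*9470) = -1/6*129683/9470 = -129683/56820 ≈ -2.2823)
(H(v(21), a(-1)) + r) + 107346 = (1 - 129683/56820) + 107346 = -72863/56820 + 107346 = 6099326857/56820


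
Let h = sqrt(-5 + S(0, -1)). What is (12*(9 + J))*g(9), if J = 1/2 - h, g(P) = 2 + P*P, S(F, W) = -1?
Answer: 9462 - 996*I*sqrt(6) ≈ 9462.0 - 2439.7*I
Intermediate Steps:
h = I*sqrt(6) (h = sqrt(-5 - 1) = sqrt(-6) = I*sqrt(6) ≈ 2.4495*I)
g(P) = 2 + P**2
J = 1/2 - I*sqrt(6) ≈ 0.5 - 2.4495*I
(12*(9 + J))*g(9) = (12*(9 + (1/2 - I*sqrt(6))))*(2 + 9**2) = (12*(19/2 - I*sqrt(6)))*(2 + 81) = (114 - 12*I*sqrt(6))*83 = 9462 - 996*I*sqrt(6)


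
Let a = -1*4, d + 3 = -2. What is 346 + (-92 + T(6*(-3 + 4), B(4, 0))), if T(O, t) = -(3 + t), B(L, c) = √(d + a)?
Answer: 251 - 3*I ≈ 251.0 - 3.0*I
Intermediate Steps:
d = -5 (d = -3 - 2 = -5)
a = -4
B(L, c) = 3*I (B(L, c) = √(-5 - 4) = √(-9) = 3*I)
T(O, t) = -3 - t
346 + (-92 + T(6*(-3 + 4), B(4, 0))) = 346 + (-92 + (-3 - 3*I)) = 346 + (-95 - 3*I) = 251 - 3*I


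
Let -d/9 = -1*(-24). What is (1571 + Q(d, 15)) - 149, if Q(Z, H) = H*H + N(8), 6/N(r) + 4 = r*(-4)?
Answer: 9881/6 ≈ 1646.8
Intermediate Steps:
d = -216 (d = -(-9)*(-24) = -9*24 = -216)
N(r) = 6/(-4 - 4*r) (N(r) = 6/(-4 + r*(-4)) = 6/(-4 - 4*r))
Q(Z, H) = -⅙ + H² (Q(Z, H) = H*H - 3/(2 + 2*8) = H² - 3/(2 + 16) = H² - 3/18 = H² - 3*1/18 = H² - ⅙ = -⅙ + H²)
(1571 + Q(d, 15)) - 149 = (1571 + (-⅙ + 15²)) - 149 = (1571 + (-⅙ + 225)) - 149 = (1571 + 1349/6) - 149 = 10775/6 - 149 = 9881/6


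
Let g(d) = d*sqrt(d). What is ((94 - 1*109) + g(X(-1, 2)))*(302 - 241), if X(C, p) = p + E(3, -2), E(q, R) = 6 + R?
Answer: -915 + 366*sqrt(6) ≈ -18.487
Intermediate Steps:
X(C, p) = 4 + p (X(C, p) = p + (6 - 2) = p + 4 = 4 + p)
g(d) = d**(3/2)
((94 - 1*109) + g(X(-1, 2)))*(302 - 241) = ((94 - 1*109) + (4 + 2)**(3/2))*(302 - 241) = ((94 - 109) + 6**(3/2))*61 = (-15 + 6*sqrt(6))*61 = -915 + 366*sqrt(6)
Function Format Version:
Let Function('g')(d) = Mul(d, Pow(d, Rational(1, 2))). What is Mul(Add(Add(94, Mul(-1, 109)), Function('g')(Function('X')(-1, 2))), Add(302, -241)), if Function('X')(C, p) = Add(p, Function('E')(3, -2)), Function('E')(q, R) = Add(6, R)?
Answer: Add(-915, Mul(366, Pow(6, Rational(1, 2)))) ≈ -18.487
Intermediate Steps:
Function('X')(C, p) = Add(4, p) (Function('X')(C, p) = Add(p, Add(6, -2)) = Add(p, 4) = Add(4, p))
Function('g')(d) = Pow(d, Rational(3, 2))
Mul(Add(Add(94, Mul(-1, 109)), Function('g')(Function('X')(-1, 2))), Add(302, -241)) = Mul(Add(Add(94, Mul(-1, 109)), Pow(Add(4, 2), Rational(3, 2))), Add(302, -241)) = Mul(Add(Add(94, -109), Pow(6, Rational(3, 2))), 61) = Mul(Add(-15, Mul(6, Pow(6, Rational(1, 2)))), 61) = Add(-915, Mul(366, Pow(6, Rational(1, 2))))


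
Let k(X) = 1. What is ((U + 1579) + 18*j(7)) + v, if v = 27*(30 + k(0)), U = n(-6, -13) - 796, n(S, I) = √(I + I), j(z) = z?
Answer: 1746 + I*√26 ≈ 1746.0 + 5.099*I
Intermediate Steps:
n(S, I) = √2*√I (n(S, I) = √(2*I) = √2*√I)
U = -796 + I*√26 (U = √2*√(-13) - 796 = √2*(I*√13) - 796 = I*√26 - 796 = -796 + I*√26 ≈ -796.0 + 5.099*I)
v = 837 (v = 27*(30 + 1) = 27*31 = 837)
((U + 1579) + 18*j(7)) + v = (((-796 + I*√26) + 1579) + 18*7) + 837 = ((783 + I*√26) + 126) + 837 = (909 + I*√26) + 837 = 1746 + I*√26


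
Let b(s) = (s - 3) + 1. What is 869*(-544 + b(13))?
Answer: -463177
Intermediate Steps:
b(s) = -2 + s (b(s) = (-3 + s) + 1 = -2 + s)
869*(-544 + b(13)) = 869*(-544 + (-2 + 13)) = 869*(-544 + 11) = 869*(-533) = -463177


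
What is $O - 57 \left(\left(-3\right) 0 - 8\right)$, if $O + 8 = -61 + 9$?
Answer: $396$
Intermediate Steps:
$O = -60$ ($O = -8 + \left(-61 + 9\right) = -8 - 52 = -60$)
$O - 57 \left(\left(-3\right) 0 - 8\right) = -60 - 57 \left(\left(-3\right) 0 - 8\right) = -60 - 57 \left(0 - 8\right) = -60 - -456 = -60 + 456 = 396$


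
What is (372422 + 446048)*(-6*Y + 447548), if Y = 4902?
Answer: 342231771920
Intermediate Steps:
(372422 + 446048)*(-6*Y + 447548) = (372422 + 446048)*(-6*4902 + 447548) = 818470*(-29412 + 447548) = 818470*418136 = 342231771920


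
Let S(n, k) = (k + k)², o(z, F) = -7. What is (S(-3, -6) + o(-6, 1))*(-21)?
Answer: -2877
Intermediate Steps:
S(n, k) = 4*k² (S(n, k) = (2*k)² = 4*k²)
(S(-3, -6) + o(-6, 1))*(-21) = (4*(-6)² - 7)*(-21) = (4*36 - 7)*(-21) = (144 - 7)*(-21) = 137*(-21) = -2877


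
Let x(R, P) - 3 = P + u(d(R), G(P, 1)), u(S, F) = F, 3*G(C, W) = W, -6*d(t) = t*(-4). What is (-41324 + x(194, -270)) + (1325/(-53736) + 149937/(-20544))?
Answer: -637808331309/15332672 ≈ -41598.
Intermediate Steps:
d(t) = 2*t/3 (d(t) = -t*(-4)/6 = -(-2)*t/3 = 2*t/3)
G(C, W) = W/3
x(R, P) = 10/3 + P (x(R, P) = 3 + (P + (⅓)*1) = 3 + (P + ⅓) = 3 + (⅓ + P) = 10/3 + P)
(-41324 + x(194, -270)) + (1325/(-53736) + 149937/(-20544)) = (-41324 + (10/3 - 270)) + (1325/(-53736) + 149937/(-20544)) = (-41324 - 800/3) + (1325*(-1/53736) + 149937*(-1/20544)) = -124772/3 + (-1325/53736 - 49979/6848) = -124772/3 - 336843143/45998016 = -637808331309/15332672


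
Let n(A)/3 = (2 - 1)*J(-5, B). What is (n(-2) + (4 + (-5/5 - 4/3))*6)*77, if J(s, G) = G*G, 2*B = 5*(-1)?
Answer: 8855/4 ≈ 2213.8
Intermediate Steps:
B = -5/2 (B = (5*(-1))/2 = (1/2)*(-5) = -5/2 ≈ -2.5000)
J(s, G) = G**2
n(A) = 75/4 (n(A) = 3*((2 - 1)*(-5/2)**2) = 3*(1*(25/4)) = 3*(25/4) = 75/4)
(n(-2) + (4 + (-5/5 - 4/3))*6)*77 = (75/4 + (4 + (-5/5 - 4/3))*6)*77 = (75/4 + (4 + (-5*1/5 - 4*1/3))*6)*77 = (75/4 + (4 + (-1 - 4/3))*6)*77 = (75/4 + (4 - 7/3)*6)*77 = (75/4 + (5/3)*6)*77 = (75/4 + 10)*77 = (115/4)*77 = 8855/4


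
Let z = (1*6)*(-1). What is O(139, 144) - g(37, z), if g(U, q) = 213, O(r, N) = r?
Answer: -74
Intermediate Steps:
z = -6 (z = 6*(-1) = -6)
O(139, 144) - g(37, z) = 139 - 1*213 = 139 - 213 = -74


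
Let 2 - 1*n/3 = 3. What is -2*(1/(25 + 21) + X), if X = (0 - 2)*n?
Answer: -277/23 ≈ -12.043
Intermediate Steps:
n = -3 (n = 6 - 3*3 = 6 - 9 = -3)
X = 6 (X = (0 - 2)*(-3) = -2*(-3) = 6)
-2*(1/(25 + 21) + X) = -2*(1/(25 + 21) + 6) = -2*(1/46 + 6) = -2*277/46 = -277/23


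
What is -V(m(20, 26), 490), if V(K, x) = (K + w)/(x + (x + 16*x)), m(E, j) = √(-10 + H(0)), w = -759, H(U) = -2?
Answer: 253/2940 - I*√3/4410 ≈ 0.086054 - 0.00039276*I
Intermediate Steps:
m(E, j) = 2*I*√3 (m(E, j) = √(-10 - 2) = √(-12) = 2*I*√3)
V(K, x) = (-759 + K)/(18*x) (V(K, x) = (K - 759)/(x + (x + 16*x)) = (-759 + K)/(x + 17*x) = (-759 + K)/((18*x)) = (-759 + K)*(1/(18*x)) = (-759 + K)/(18*x))
-V(m(20, 26), 490) = -(-759 + 2*I*√3)/(18*490) = -(-253/2940 + I*√3/4410) = 253/2940 - I*√3/4410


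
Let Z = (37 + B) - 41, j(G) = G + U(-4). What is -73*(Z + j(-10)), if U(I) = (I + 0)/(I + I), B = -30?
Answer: 6351/2 ≈ 3175.5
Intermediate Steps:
U(I) = ½ (U(I) = I/((2*I)) = I*(1/(2*I)) = ½)
j(G) = ½ + G (j(G) = G + ½ = ½ + G)
Z = -34 (Z = (37 - 30) - 41 = 7 - 41 = -34)
-73*(Z + j(-10)) = -73*(-34 + (½ - 10)) = -73*(-34 - 19/2) = -73*(-87/2) = 6351/2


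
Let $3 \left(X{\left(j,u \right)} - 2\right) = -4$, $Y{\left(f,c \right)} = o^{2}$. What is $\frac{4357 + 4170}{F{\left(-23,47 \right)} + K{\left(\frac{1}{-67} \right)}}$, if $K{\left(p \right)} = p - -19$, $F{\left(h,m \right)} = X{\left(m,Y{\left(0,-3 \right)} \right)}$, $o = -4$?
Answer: $\frac{1713927}{3950} \approx 433.91$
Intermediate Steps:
$Y{\left(f,c \right)} = 16$ ($Y{\left(f,c \right)} = \left(-4\right)^{2} = 16$)
$X{\left(j,u \right)} = \frac{2}{3}$ ($X{\left(j,u \right)} = 2 + \frac{1}{3} \left(-4\right) = 2 - \frac{4}{3} = \frac{2}{3}$)
$F{\left(h,m \right)} = \frac{2}{3}$
$K{\left(p \right)} = 19 + p$ ($K{\left(p \right)} = p + 19 = 19 + p$)
$\frac{4357 + 4170}{F{\left(-23,47 \right)} + K{\left(\frac{1}{-67} \right)}} = \frac{4357 + 4170}{\frac{2}{3} + \left(19 + \frac{1}{-67}\right)} = \frac{8527}{\frac{2}{3} + \left(19 - \frac{1}{67}\right)} = \frac{8527}{\frac{2}{3} + \frac{1272}{67}} = \frac{8527}{\frac{3950}{201}} = 8527 \cdot \frac{201}{3950} = \frac{1713927}{3950}$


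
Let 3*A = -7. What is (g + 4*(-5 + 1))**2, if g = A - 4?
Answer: 4489/9 ≈ 498.78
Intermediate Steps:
A = -7/3 (A = (1/3)*(-7) = -7/3 ≈ -2.3333)
g = -19/3 (g = -7/3 - 4 = -19/3 ≈ -6.3333)
(g + 4*(-5 + 1))**2 = (-19/3 + 4*(-5 + 1))**2 = (-19/3 + 4*(-4))**2 = (-19/3 - 16)**2 = (-67/3)**2 = 4489/9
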